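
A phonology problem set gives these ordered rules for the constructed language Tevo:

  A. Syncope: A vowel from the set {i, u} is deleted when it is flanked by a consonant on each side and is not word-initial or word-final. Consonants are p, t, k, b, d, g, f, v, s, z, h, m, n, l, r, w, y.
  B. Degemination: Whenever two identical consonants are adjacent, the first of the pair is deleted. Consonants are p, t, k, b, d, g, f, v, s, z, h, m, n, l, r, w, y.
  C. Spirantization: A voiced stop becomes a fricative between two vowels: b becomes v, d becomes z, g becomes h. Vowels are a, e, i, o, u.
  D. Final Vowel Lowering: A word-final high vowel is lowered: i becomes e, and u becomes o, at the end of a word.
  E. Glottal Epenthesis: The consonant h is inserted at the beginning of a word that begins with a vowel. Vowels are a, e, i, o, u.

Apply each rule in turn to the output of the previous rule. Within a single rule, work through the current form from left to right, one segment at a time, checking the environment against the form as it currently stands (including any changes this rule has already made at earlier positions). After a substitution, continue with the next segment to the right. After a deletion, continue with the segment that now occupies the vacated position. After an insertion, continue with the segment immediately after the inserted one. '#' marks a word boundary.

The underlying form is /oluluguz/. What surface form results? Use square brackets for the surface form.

[holgz]

A Syncope: [oluluguz] → [ollgz]
B Degemination: [ollgz] → [olgz]
C Spirantization: no change — [olgz]
D Final Vowel Lowering: no change — [olgz]
E Glottal Epenthesis: [olgz] → [holgz]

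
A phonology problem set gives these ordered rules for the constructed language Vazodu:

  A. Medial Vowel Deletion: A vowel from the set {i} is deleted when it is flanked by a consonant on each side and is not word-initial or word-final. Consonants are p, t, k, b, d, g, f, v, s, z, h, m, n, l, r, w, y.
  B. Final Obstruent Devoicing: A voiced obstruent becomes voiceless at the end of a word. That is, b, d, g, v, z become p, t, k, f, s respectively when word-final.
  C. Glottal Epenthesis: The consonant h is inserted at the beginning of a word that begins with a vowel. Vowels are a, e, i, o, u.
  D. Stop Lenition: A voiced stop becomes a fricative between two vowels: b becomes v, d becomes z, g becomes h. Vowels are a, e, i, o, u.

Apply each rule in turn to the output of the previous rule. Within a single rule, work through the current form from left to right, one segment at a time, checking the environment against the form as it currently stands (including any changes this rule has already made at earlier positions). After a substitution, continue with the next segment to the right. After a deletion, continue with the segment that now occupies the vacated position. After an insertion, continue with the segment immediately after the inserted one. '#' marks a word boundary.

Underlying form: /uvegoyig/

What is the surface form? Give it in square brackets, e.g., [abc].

A Medial Vowel Deletion: [uvegoyig] → [uvegoyg]
B Final Obstruent Devoicing: [uvegoyg] → [uvegoyk]
C Glottal Epenthesis: [uvegoyk] → [huvegoyk]
D Stop Lenition: [huvegoyk] → [huvehoyk]

[huvehoyk]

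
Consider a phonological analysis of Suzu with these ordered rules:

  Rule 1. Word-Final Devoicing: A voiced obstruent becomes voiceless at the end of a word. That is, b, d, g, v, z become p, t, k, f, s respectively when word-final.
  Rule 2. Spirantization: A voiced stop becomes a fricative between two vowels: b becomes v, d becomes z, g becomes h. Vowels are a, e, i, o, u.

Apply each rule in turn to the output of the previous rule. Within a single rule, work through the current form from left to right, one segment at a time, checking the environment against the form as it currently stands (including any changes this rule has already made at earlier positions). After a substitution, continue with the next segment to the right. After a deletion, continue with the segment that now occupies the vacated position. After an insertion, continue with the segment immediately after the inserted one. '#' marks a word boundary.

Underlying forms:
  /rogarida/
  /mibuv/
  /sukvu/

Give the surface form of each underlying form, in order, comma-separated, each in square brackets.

/rogarida/:
  Rule 1 Word-Final Devoicing: no change — [rogarida]
  Rule 2 Spirantization: [rogarida] → [rohariza]
/mibuv/:
  Rule 1 Word-Final Devoicing: [mibuv] → [mibuf]
  Rule 2 Spirantization: [mibuf] → [mivuf]
/sukvu/:
  Rule 1 Word-Final Devoicing: no change — [sukvu]
  Rule 2 Spirantization: no change — [sukvu]

[rohariza], [mivuf], [sukvu]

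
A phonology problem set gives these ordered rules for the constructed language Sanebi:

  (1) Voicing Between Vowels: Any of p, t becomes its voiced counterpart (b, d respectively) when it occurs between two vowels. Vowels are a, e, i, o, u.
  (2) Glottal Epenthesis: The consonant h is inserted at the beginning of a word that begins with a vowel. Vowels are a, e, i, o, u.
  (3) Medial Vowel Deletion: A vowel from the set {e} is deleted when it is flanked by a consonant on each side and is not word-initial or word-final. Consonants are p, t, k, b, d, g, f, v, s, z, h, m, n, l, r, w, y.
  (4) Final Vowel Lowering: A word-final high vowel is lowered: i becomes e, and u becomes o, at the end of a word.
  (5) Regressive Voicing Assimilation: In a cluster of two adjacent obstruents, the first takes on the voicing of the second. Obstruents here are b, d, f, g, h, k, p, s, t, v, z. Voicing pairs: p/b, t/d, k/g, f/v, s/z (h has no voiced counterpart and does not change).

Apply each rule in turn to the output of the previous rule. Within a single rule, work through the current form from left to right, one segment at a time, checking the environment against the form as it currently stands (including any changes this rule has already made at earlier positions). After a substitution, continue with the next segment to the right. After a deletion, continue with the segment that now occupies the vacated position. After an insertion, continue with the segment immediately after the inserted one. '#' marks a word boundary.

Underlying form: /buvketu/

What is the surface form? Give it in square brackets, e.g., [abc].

(1) Voicing Between Vowels: [buvketu] → [buvkedu]
(2) Glottal Epenthesis: no change — [buvkedu]
(3) Medial Vowel Deletion: [buvkedu] → [buvkdu]
(4) Final Vowel Lowering: [buvkdu] → [buvkdo]
(5) Regressive Voicing Assimilation: [buvkdo] → [bufgdo]

[bufgdo]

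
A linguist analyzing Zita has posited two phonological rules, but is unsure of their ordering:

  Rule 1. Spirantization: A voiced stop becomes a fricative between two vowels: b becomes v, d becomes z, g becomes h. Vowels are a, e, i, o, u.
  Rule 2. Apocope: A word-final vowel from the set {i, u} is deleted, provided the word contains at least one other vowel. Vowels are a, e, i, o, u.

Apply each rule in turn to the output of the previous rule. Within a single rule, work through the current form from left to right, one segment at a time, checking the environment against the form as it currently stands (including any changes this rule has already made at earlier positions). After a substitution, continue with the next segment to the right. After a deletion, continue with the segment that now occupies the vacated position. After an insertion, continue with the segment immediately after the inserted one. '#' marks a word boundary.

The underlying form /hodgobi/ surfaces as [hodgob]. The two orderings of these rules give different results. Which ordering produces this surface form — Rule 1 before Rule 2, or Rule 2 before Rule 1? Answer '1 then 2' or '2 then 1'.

2 then 1

Order 1 then 2:
  1 Spirantization: [hodgobi] → [hodgovi]
  2 Apocope: [hodgovi] → [hodgov]
  result: [hodgov]
Order 2 then 1:
  2 Apocope: [hodgobi] → [hodgob]
  1 Spirantization: no change — [hodgob]
  result: [hodgob]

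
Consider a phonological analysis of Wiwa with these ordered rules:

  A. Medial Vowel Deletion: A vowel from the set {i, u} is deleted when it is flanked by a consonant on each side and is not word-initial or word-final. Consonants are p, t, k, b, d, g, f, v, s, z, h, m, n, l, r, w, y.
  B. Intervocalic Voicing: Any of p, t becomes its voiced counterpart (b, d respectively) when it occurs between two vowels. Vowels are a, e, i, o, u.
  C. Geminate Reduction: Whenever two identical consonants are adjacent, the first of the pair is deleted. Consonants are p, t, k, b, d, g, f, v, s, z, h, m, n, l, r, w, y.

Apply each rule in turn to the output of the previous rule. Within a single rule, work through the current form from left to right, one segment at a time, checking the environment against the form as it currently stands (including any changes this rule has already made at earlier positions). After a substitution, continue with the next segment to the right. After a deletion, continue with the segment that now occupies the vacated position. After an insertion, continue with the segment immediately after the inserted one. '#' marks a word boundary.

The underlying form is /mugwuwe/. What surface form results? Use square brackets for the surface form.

[mgwe]

A Medial Vowel Deletion: [mugwuwe] → [mgwwe]
B Intervocalic Voicing: no change — [mgwwe]
C Geminate Reduction: [mgwwe] → [mgwe]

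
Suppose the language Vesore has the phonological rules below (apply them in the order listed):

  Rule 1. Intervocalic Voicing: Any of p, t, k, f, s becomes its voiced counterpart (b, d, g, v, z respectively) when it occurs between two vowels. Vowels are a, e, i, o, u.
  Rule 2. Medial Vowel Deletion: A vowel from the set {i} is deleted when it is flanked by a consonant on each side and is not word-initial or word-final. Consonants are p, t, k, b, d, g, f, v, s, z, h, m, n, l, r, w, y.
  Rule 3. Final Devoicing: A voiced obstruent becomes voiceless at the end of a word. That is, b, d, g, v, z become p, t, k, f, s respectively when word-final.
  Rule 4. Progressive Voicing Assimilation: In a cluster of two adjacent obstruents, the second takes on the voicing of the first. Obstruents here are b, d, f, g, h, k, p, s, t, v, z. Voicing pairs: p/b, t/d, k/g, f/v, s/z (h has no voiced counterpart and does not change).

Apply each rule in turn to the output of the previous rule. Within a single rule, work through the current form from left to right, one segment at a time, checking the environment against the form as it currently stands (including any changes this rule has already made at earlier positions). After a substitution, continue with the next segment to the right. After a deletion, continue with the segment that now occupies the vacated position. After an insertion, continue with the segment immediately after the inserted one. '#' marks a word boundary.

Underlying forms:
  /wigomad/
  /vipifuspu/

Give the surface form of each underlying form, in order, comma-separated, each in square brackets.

/wigomad/:
  Rule 1 Intervocalic Voicing: no change — [wigomad]
  Rule 2 Medial Vowel Deletion: [wigomad] → [wgomad]
  Rule 3 Final Devoicing: [wgomad] → [wgomat]
  Rule 4 Progressive Voicing Assimilation: no change — [wgomat]
/vipifuspu/:
  Rule 1 Intervocalic Voicing: [vipifuspu] → [vibivuspu]
  Rule 2 Medial Vowel Deletion: [vibivuspu] → [vbvuspu]
  Rule 3 Final Devoicing: no change — [vbvuspu]
  Rule 4 Progressive Voicing Assimilation: no change — [vbvuspu]

[wgomat], [vbvuspu]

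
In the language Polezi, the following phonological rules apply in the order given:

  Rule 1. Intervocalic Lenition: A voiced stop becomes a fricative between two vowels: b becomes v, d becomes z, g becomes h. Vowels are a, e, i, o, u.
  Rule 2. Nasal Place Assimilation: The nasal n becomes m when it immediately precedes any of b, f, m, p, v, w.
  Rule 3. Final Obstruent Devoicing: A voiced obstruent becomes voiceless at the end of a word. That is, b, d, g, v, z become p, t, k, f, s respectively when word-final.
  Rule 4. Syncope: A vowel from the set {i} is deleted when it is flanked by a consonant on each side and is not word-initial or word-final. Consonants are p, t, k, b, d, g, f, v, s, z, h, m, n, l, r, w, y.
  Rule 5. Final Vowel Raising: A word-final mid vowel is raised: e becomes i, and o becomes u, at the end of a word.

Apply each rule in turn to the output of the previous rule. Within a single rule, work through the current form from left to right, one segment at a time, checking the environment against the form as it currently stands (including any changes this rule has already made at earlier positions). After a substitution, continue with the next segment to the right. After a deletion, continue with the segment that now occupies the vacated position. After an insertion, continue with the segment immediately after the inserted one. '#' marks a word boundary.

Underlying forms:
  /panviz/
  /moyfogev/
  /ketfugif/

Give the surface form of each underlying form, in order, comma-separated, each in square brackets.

[pamvs], [moyfohef], [ketfuhf]

/panviz/:
  Rule 1 Intervocalic Lenition: no change — [panviz]
  Rule 2 Nasal Place Assimilation: [panviz] → [pamviz]
  Rule 3 Final Obstruent Devoicing: [pamviz] → [pamvis]
  Rule 4 Syncope: [pamvis] → [pamvs]
  Rule 5 Final Vowel Raising: no change — [pamvs]
/moyfogev/:
  Rule 1 Intervocalic Lenition: [moyfogev] → [moyfohev]
  Rule 2 Nasal Place Assimilation: no change — [moyfohev]
  Rule 3 Final Obstruent Devoicing: [moyfohev] → [moyfohef]
  Rule 4 Syncope: no change — [moyfohef]
  Rule 5 Final Vowel Raising: no change — [moyfohef]
/ketfugif/:
  Rule 1 Intervocalic Lenition: [ketfugif] → [ketfuhif]
  Rule 2 Nasal Place Assimilation: no change — [ketfuhif]
  Rule 3 Final Obstruent Devoicing: no change — [ketfuhif]
  Rule 4 Syncope: [ketfuhif] → [ketfuhf]
  Rule 5 Final Vowel Raising: no change — [ketfuhf]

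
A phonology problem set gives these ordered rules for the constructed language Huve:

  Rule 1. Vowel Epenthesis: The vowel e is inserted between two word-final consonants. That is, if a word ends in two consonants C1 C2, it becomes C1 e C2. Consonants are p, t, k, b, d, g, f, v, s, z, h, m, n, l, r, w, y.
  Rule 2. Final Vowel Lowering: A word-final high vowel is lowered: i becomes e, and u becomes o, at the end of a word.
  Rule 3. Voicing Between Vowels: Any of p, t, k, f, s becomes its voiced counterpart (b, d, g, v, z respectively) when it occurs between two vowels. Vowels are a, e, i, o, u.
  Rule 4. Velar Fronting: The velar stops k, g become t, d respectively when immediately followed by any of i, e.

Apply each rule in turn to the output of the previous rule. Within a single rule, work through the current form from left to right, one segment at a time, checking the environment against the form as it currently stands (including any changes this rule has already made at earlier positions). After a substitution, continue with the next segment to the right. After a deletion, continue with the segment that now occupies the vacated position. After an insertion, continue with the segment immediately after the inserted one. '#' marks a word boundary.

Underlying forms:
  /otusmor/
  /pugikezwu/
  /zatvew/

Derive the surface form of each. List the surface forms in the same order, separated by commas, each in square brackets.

[odusmor], [pudidezwo], [zatvew]

/otusmor/:
  Rule 1 Vowel Epenthesis: no change — [otusmor]
  Rule 2 Final Vowel Lowering: no change — [otusmor]
  Rule 3 Voicing Between Vowels: [otusmor] → [odusmor]
  Rule 4 Velar Fronting: no change — [odusmor]
/pugikezwu/:
  Rule 1 Vowel Epenthesis: no change — [pugikezwu]
  Rule 2 Final Vowel Lowering: [pugikezwu] → [pugikezwo]
  Rule 3 Voicing Between Vowels: [pugikezwo] → [pugigezwo]
  Rule 4 Velar Fronting: [pugigezwo] → [pudidezwo]
/zatvew/:
  Rule 1 Vowel Epenthesis: no change — [zatvew]
  Rule 2 Final Vowel Lowering: no change — [zatvew]
  Rule 3 Voicing Between Vowels: no change — [zatvew]
  Rule 4 Velar Fronting: no change — [zatvew]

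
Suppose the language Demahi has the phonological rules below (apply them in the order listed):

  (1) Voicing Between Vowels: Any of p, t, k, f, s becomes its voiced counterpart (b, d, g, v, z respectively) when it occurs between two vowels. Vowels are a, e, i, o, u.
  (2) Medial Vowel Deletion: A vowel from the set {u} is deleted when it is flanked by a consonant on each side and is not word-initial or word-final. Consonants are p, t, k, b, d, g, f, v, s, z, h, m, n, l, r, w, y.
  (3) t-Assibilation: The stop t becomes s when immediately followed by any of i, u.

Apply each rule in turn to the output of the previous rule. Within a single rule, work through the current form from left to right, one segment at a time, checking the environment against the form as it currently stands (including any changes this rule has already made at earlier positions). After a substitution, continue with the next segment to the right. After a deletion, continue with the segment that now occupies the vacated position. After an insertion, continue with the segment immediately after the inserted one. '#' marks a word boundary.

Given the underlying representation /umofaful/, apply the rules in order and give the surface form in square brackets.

[umovavl]

(1) Voicing Between Vowels: [umofaful] → [umovavul]
(2) Medial Vowel Deletion: [umovavul] → [umovavl]
(3) t-Assibilation: no change — [umovavl]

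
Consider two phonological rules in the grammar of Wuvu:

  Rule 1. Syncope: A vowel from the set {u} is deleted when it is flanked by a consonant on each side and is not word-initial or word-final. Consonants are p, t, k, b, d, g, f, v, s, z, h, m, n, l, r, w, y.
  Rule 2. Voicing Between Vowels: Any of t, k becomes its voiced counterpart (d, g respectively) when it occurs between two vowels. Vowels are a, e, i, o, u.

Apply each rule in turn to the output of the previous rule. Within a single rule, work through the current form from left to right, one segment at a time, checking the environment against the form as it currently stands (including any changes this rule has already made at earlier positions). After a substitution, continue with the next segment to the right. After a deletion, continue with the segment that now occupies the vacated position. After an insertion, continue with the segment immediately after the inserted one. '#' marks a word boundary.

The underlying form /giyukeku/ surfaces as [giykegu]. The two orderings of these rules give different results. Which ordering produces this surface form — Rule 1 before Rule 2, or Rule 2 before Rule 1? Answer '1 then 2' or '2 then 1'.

1 then 2

Order 1 then 2:
  1 Syncope: [giyukeku] → [giykeku]
  2 Voicing Between Vowels: [giykeku] → [giykegu]
  result: [giykegu]
Order 2 then 1:
  2 Voicing Between Vowels: [giyukeku] → [giyugegu]
  1 Syncope: [giyugegu] → [giygegu]
  result: [giygegu]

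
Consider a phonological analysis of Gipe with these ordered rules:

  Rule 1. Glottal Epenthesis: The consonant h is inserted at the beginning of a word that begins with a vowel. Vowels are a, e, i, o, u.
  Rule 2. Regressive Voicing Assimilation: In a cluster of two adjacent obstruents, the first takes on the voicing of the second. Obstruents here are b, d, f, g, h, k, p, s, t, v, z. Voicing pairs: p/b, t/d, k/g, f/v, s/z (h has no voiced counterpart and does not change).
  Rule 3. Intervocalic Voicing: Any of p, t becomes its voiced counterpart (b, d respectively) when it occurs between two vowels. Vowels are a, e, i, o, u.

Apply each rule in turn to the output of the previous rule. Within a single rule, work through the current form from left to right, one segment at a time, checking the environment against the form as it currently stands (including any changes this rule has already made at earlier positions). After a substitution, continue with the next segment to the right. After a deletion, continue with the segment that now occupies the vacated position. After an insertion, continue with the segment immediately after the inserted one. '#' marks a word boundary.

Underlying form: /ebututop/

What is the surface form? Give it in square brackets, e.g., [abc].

Rule 1 Glottal Epenthesis: [ebututop] → [hebututop]
Rule 2 Regressive Voicing Assimilation: no change — [hebututop]
Rule 3 Intervocalic Voicing: [hebututop] → [hebududop]

[hebududop]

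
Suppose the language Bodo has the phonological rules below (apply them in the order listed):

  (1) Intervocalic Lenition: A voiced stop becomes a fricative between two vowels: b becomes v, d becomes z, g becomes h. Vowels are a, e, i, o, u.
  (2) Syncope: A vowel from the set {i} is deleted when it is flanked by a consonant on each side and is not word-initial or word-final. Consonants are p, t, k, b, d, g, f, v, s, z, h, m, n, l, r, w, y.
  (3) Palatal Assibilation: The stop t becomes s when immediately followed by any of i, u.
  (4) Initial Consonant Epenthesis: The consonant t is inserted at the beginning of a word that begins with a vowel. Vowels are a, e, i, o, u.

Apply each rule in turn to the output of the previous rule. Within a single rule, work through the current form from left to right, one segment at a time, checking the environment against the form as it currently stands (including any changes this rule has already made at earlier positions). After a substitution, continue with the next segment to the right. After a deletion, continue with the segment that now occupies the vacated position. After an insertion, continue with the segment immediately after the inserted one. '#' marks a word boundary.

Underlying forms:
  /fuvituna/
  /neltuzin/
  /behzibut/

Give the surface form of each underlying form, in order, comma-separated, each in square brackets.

/fuvituna/:
  (1) Intervocalic Lenition: no change — [fuvituna]
  (2) Syncope: [fuvituna] → [fuvtuna]
  (3) Palatal Assibilation: [fuvtuna] → [fuvsuna]
  (4) Initial Consonant Epenthesis: no change — [fuvsuna]
/neltuzin/:
  (1) Intervocalic Lenition: no change — [neltuzin]
  (2) Syncope: [neltuzin] → [neltuzn]
  (3) Palatal Assibilation: [neltuzn] → [nelsuzn]
  (4) Initial Consonant Epenthesis: no change — [nelsuzn]
/behzibut/:
  (1) Intervocalic Lenition: [behzibut] → [behzivut]
  (2) Syncope: [behzivut] → [behzvut]
  (3) Palatal Assibilation: no change — [behzvut]
  (4) Initial Consonant Epenthesis: no change — [behzvut]

[fuvsuna], [nelsuzn], [behzvut]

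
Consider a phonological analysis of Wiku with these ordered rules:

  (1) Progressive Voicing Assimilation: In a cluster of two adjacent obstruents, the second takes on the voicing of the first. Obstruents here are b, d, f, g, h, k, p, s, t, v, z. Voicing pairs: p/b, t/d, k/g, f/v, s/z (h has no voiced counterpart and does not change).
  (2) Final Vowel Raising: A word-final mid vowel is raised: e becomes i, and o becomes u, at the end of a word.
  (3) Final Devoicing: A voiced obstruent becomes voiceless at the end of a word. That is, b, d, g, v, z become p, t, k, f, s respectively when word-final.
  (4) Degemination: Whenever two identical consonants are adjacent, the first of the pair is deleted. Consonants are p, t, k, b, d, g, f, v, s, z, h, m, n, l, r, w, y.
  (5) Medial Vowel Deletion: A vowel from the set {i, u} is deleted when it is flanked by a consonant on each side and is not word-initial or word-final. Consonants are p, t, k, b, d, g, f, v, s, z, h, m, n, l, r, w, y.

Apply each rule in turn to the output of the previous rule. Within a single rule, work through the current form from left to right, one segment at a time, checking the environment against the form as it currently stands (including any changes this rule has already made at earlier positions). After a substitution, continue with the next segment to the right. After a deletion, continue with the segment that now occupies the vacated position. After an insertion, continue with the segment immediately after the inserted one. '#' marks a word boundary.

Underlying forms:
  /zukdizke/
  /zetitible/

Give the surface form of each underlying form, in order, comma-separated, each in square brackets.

[zktzgi], [zettbli]

/zukdizke/:
  (1) Progressive Voicing Assimilation: [zukdizke] → [zuktizge]
  (2) Final Vowel Raising: [zuktizge] → [zuktizgi]
  (3) Final Devoicing: no change — [zuktizgi]
  (4) Degemination: no change — [zuktizgi]
  (5) Medial Vowel Deletion: [zuktizgi] → [zktzgi]
/zetitible/:
  (1) Progressive Voicing Assimilation: no change — [zetitible]
  (2) Final Vowel Raising: [zetitible] → [zetitibli]
  (3) Final Devoicing: no change — [zetitibli]
  (4) Degemination: no change — [zetitibli]
  (5) Medial Vowel Deletion: [zetitibli] → [zettbli]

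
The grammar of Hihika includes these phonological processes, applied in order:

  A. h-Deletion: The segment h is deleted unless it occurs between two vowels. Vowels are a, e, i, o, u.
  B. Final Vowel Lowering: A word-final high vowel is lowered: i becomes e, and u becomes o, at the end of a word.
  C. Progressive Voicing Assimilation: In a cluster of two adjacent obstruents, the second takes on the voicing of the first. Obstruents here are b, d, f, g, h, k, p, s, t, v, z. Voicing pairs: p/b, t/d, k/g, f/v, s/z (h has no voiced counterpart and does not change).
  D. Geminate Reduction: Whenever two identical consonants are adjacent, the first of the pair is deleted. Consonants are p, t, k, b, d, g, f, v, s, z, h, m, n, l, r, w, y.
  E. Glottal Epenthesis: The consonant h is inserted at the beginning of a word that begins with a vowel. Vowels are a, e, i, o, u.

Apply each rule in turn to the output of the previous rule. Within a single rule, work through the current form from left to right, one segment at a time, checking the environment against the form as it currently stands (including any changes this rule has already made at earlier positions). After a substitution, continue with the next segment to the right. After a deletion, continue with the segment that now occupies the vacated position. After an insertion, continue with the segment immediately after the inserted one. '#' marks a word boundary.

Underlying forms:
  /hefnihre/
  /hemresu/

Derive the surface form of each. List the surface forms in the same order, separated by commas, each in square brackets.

/hefnihre/:
  A h-Deletion: [hefnihre] → [efnire]
  B Final Vowel Lowering: no change — [efnire]
  C Progressive Voicing Assimilation: no change — [efnire]
  D Geminate Reduction: no change — [efnire]
  E Glottal Epenthesis: [efnire] → [hefnire]
/hemresu/:
  A h-Deletion: [hemresu] → [emresu]
  B Final Vowel Lowering: [emresu] → [emreso]
  C Progressive Voicing Assimilation: no change — [emreso]
  D Geminate Reduction: no change — [emreso]
  E Glottal Epenthesis: [emreso] → [hemreso]

[hefnire], [hemreso]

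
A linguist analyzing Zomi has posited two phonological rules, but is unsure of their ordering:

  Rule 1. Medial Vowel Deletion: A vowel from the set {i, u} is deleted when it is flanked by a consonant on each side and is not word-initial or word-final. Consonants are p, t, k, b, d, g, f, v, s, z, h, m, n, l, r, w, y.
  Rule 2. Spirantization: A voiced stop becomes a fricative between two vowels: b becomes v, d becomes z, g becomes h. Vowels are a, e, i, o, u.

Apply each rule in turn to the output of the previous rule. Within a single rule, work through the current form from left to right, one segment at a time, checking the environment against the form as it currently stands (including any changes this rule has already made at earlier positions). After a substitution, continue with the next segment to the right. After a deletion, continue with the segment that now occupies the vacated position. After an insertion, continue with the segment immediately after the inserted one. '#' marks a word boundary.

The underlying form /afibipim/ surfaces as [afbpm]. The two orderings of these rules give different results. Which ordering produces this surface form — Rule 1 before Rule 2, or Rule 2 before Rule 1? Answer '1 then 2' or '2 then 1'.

Order 1 then 2:
  1 Medial Vowel Deletion: [afibipim] → [afbpm]
  2 Spirantization: no change — [afbpm]
  result: [afbpm]
Order 2 then 1:
  2 Spirantization: [afibipim] → [afivipim]
  1 Medial Vowel Deletion: [afivipim] → [afvpm]
  result: [afvpm]

1 then 2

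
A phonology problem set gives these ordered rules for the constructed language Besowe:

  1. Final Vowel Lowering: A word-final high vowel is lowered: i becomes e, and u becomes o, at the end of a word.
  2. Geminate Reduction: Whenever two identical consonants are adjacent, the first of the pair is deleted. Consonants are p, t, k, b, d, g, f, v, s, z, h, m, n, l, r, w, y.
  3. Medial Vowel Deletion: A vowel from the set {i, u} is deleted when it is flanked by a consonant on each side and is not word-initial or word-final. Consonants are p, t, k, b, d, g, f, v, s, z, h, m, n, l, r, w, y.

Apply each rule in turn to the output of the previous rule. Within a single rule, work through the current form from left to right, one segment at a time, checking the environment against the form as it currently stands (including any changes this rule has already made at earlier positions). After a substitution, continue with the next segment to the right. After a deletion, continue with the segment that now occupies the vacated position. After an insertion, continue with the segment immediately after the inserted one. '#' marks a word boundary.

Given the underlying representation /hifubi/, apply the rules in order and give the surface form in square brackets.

[hfbe]

1 Final Vowel Lowering: [hifubi] → [hifube]
2 Geminate Reduction: no change — [hifube]
3 Medial Vowel Deletion: [hifube] → [hfbe]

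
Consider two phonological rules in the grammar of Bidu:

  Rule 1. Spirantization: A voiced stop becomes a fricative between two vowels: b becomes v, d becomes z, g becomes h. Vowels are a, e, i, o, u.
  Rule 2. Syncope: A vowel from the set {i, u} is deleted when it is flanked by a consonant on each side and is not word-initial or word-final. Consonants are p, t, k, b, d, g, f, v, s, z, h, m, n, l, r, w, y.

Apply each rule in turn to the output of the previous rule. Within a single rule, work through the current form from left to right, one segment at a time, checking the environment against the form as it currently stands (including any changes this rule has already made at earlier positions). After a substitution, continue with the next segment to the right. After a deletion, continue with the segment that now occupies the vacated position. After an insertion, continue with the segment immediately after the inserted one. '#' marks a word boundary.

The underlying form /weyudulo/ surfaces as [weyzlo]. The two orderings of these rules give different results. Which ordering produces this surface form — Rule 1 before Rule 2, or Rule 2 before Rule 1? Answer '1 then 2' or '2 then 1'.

1 then 2

Order 1 then 2:
  1 Spirantization: [weyudulo] → [weyuzulo]
  2 Syncope: [weyuzulo] → [weyzlo]
  result: [weyzlo]
Order 2 then 1:
  2 Syncope: [weyudulo] → [weydlo]
  1 Spirantization: no change — [weydlo]
  result: [weydlo]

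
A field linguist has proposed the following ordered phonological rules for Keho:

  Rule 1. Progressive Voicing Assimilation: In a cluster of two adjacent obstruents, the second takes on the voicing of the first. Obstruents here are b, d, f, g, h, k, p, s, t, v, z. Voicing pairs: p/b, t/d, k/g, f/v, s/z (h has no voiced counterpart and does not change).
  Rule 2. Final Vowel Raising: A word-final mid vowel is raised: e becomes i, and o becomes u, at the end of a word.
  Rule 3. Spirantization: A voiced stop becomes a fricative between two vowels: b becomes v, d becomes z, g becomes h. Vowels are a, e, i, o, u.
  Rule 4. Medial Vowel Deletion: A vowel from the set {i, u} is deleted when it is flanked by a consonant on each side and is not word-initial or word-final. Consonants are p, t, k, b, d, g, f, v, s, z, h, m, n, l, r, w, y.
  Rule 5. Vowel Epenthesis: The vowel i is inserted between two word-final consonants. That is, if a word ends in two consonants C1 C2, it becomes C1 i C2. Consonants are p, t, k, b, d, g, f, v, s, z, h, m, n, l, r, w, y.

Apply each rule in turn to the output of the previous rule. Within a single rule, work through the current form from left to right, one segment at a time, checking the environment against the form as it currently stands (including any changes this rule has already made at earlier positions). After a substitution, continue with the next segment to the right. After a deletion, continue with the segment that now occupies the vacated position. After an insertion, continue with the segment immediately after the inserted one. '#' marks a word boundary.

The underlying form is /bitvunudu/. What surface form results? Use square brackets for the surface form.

[btfnzu]

Rule 1 Progressive Voicing Assimilation: [bitvunudu] → [bitfunudu]
Rule 2 Final Vowel Raising: no change — [bitfunudu]
Rule 3 Spirantization: [bitfunudu] → [bitfunuzu]
Rule 4 Medial Vowel Deletion: [bitfunuzu] → [btfnzu]
Rule 5 Vowel Epenthesis: no change — [btfnzu]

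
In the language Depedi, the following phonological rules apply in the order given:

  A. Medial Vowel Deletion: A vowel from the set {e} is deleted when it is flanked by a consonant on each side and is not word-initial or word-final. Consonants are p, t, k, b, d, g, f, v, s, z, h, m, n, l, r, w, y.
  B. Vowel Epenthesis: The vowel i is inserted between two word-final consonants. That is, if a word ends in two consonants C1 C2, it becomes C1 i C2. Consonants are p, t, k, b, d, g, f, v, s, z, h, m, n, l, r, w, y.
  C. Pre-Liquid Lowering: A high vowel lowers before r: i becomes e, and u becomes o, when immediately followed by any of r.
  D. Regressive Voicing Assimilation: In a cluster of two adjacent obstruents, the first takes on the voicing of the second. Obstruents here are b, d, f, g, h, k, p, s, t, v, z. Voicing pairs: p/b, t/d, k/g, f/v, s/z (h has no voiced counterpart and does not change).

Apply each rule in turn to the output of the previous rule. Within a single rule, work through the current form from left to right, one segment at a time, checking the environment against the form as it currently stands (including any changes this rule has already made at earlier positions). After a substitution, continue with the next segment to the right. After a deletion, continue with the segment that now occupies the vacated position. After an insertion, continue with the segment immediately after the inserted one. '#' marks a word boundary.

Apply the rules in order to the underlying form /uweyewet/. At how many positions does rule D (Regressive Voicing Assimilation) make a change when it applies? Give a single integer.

0

A Medial Vowel Deletion: [uweyewet] → [uwywt]
B Vowel Epenthesis: [uwywt] → [uwywit]
C Pre-Liquid Lowering: no change — [uwywit]
D Regressive Voicing Assimilation: no change — [uwywit]
Rule D changed 0 position(s).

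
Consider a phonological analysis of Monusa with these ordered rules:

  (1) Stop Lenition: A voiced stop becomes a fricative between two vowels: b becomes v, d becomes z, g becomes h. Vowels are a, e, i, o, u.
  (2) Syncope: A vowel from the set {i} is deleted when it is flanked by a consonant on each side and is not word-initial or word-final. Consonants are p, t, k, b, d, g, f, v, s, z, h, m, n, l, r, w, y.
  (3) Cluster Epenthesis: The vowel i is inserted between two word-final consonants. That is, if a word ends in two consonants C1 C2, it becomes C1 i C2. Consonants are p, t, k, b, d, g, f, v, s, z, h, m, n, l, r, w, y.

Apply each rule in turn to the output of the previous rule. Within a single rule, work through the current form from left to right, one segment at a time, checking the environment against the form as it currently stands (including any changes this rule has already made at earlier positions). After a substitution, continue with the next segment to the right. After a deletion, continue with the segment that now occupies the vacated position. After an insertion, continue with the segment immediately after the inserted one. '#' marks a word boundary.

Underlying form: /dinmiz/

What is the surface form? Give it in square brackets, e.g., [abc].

[dnmiz]

(1) Stop Lenition: no change — [dinmiz]
(2) Syncope: [dinmiz] → [dnmz]
(3) Cluster Epenthesis: [dnmz] → [dnmiz]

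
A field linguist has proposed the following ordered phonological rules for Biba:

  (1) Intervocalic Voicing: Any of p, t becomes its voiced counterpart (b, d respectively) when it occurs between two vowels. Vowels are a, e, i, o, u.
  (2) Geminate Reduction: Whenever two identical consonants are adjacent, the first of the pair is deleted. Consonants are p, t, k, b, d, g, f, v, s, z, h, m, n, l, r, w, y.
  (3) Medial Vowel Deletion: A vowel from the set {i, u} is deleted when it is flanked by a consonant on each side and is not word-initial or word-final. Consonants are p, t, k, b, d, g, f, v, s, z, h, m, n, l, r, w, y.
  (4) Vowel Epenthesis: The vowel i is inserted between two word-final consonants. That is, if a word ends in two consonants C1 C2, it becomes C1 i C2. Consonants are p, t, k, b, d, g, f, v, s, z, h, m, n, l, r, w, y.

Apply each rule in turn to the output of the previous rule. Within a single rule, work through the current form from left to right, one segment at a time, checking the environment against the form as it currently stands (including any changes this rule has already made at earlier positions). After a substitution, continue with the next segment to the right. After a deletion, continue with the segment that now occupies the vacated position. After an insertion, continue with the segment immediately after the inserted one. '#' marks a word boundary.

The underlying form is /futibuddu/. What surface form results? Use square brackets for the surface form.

(1) Intervocalic Voicing: [futibuddu] → [fudibuddu]
(2) Geminate Reduction: [fudibuddu] → [fudibudu]
(3) Medial Vowel Deletion: [fudibudu] → [fdbdu]
(4) Vowel Epenthesis: no change — [fdbdu]

[fdbdu]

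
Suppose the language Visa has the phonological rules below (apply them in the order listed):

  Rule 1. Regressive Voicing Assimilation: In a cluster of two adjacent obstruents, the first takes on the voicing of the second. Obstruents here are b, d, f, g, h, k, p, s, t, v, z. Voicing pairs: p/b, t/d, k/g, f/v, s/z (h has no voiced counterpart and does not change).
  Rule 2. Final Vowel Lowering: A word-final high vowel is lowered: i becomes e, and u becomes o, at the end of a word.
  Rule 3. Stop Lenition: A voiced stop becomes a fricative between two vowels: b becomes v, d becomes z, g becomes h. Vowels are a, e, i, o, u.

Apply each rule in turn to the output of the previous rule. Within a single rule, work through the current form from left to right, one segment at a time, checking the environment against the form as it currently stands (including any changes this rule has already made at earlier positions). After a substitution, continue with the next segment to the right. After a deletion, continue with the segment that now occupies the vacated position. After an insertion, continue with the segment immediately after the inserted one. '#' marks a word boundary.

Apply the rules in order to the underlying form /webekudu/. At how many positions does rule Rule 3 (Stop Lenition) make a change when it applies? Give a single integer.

Rule 1 Regressive Voicing Assimilation: no change — [webekudu]
Rule 2 Final Vowel Lowering: [webekudu] → [webekudo]
Rule 3 Stop Lenition: [webekudo] → [wevekuzo]
Rule Rule 3 changed 2 position(s).

2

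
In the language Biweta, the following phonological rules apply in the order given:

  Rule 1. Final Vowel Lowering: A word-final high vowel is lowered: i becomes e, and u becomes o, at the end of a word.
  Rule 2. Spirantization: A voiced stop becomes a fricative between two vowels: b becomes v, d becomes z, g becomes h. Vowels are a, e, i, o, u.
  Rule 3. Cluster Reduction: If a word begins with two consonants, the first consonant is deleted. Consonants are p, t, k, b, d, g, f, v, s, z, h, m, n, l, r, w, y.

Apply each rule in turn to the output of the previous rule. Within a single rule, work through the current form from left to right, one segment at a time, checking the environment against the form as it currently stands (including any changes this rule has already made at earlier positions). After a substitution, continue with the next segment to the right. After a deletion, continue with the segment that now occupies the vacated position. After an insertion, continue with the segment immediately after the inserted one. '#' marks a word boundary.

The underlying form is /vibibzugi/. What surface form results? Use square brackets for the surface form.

Rule 1 Final Vowel Lowering: [vibibzugi] → [vibibzuge]
Rule 2 Spirantization: [vibibzuge] → [vivibzuhe]
Rule 3 Cluster Reduction: no change — [vivibzuhe]

[vivibzuhe]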